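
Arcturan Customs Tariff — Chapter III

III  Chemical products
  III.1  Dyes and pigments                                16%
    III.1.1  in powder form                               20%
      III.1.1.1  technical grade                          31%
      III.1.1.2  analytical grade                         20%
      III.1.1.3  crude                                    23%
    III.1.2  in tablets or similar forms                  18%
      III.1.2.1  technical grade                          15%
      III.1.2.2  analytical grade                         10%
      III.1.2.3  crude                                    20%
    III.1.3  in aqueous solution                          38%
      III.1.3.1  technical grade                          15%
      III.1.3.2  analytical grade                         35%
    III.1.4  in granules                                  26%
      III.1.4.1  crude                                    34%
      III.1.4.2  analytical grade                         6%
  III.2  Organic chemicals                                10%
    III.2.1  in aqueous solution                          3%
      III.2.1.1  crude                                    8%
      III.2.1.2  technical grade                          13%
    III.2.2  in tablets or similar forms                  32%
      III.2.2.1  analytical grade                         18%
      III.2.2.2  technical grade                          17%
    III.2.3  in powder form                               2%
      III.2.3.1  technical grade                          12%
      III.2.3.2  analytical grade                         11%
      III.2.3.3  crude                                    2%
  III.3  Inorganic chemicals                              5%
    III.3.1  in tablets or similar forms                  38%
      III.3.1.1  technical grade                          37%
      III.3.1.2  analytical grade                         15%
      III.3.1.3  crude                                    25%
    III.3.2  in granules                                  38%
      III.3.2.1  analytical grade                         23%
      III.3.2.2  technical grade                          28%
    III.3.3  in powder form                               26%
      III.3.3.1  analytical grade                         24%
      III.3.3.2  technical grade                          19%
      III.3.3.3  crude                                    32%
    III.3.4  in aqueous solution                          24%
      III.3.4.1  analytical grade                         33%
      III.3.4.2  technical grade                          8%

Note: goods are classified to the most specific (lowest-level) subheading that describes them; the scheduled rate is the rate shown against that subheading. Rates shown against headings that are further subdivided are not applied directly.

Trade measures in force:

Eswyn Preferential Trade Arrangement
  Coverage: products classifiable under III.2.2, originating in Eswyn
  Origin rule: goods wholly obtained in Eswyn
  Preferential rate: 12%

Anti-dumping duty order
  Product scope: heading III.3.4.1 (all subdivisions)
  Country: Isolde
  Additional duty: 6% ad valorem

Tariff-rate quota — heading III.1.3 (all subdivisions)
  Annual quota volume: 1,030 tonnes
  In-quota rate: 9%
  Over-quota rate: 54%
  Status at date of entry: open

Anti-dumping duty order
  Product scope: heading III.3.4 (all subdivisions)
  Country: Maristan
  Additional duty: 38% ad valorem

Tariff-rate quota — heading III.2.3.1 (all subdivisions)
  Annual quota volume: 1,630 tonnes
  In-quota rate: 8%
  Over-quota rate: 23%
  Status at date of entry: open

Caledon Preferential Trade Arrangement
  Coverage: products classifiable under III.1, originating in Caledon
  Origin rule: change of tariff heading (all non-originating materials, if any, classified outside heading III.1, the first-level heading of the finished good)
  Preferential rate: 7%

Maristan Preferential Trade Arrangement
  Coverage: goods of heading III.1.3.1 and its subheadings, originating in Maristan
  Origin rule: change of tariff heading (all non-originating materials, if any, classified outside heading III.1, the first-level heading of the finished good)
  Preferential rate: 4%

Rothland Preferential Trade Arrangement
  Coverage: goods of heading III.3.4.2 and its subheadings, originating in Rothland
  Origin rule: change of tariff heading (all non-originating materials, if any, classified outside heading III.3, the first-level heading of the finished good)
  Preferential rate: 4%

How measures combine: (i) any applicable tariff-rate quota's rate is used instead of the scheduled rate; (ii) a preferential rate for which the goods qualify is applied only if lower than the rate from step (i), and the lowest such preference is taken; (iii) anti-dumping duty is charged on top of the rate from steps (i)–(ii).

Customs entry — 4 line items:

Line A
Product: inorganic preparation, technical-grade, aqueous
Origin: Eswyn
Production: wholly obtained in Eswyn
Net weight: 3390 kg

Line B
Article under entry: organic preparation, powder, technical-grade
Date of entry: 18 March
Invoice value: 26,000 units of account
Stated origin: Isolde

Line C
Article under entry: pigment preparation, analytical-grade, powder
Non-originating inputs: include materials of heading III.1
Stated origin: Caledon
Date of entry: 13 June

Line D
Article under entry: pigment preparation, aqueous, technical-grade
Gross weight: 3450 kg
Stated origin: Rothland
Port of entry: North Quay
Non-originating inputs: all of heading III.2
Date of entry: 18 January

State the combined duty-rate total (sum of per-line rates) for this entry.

45%

Line A: inorganic → III.3; aqueous → III.3.4; technical-grade → III.3.4.2. Scheduled 8%. Eswyn agreement on III.2.2: III.3.4.2 not covered. → 8%.
Line B: organic → III.2; powder → III.2.3; technical-grade → III.2.3.1. Scheduled 12%. quota on III.2.3.1 open → in-quota 8%. → 8%.
Line C: pigment → III.1; powder → III.1.1; analytical-grade → III.1.1.2. Scheduled 20%. Caledon agreement on III.1: CTH not met. → 20%.
Line D: pigment → III.1; aqueous → III.1.3; technical-grade → III.1.3.1. Scheduled 15%. quota on III.1.3 open → in-quota 9%; Rothland agreement on III.3.4.2: III.1.3.1 not covered. → 9%.
Sum: 8% + 8% + 20% + 9% = 45%.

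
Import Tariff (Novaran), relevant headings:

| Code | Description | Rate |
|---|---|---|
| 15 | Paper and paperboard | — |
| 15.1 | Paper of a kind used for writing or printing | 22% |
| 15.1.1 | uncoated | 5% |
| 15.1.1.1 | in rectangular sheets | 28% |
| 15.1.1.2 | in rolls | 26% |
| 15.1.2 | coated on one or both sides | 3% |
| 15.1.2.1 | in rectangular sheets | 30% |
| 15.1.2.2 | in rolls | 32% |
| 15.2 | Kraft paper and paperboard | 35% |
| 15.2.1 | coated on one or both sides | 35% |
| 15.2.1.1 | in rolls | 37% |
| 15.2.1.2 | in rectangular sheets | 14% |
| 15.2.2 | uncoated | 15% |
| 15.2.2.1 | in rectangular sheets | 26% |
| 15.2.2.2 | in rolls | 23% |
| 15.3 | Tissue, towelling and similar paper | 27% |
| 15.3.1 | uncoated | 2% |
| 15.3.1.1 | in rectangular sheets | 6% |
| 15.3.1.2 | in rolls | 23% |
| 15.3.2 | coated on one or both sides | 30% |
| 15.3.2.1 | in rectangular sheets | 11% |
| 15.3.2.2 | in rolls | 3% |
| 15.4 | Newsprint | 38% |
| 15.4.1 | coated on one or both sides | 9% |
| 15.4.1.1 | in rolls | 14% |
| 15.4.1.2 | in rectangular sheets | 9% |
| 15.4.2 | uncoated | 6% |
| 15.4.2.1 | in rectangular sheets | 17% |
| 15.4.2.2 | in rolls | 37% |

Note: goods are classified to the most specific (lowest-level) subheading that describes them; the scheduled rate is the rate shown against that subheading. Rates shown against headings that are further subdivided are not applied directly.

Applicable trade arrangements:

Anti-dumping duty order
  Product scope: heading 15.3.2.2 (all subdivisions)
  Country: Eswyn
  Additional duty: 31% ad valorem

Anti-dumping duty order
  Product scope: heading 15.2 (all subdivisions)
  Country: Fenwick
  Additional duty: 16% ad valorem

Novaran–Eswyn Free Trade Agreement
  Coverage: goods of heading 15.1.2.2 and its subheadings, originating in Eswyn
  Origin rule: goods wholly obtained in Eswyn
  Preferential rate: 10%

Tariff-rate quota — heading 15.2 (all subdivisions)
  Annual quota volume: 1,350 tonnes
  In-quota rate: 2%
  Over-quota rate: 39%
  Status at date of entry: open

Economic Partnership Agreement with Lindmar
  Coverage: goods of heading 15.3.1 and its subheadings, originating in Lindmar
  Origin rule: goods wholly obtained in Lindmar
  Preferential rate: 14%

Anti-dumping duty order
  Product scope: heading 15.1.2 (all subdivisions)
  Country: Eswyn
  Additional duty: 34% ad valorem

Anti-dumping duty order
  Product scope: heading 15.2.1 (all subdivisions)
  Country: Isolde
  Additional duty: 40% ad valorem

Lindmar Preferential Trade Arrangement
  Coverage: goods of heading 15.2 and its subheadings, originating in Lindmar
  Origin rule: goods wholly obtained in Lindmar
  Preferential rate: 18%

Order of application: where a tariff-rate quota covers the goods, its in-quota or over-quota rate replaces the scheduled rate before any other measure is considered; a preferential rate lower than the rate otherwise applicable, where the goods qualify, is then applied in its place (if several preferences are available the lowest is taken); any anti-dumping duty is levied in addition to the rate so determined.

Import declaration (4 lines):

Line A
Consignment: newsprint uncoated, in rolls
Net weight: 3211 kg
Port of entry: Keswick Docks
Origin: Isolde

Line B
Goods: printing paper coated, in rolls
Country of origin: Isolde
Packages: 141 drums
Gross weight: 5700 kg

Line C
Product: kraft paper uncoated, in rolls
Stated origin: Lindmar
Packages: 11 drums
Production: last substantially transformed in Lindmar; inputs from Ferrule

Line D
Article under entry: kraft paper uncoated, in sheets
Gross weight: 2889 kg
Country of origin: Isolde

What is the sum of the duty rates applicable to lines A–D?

Line A: newsprint → 15.4; uncoated → 15.4.2; in rolls → 15.4.2.2. Scheduled 37%. No special measure applies. → 37%.
Line B: printing paper → 15.1; coated → 15.1.2; in rolls → 15.1.2.2. Scheduled 32%. No special measure applies. → 32%.
Line C: kraft paper → 15.2; uncoated → 15.2.2; in rolls → 15.2.2.2. Scheduled 23%. quota on 15.2 open → in-quota 2%; Lindmar agreement on 15.3.1: 15.2.2.2 not covered; Lindmar agreement on 15.2: not wholly obtained. → 2%.
Line D: kraft paper → 15.2; uncoated → 15.2.2; in sheets → 15.2.2.1. Scheduled 26%. quota on 15.2 open → in-quota 2%. → 2%.
Sum: 37% + 32% + 2% + 2% = 73%.

73%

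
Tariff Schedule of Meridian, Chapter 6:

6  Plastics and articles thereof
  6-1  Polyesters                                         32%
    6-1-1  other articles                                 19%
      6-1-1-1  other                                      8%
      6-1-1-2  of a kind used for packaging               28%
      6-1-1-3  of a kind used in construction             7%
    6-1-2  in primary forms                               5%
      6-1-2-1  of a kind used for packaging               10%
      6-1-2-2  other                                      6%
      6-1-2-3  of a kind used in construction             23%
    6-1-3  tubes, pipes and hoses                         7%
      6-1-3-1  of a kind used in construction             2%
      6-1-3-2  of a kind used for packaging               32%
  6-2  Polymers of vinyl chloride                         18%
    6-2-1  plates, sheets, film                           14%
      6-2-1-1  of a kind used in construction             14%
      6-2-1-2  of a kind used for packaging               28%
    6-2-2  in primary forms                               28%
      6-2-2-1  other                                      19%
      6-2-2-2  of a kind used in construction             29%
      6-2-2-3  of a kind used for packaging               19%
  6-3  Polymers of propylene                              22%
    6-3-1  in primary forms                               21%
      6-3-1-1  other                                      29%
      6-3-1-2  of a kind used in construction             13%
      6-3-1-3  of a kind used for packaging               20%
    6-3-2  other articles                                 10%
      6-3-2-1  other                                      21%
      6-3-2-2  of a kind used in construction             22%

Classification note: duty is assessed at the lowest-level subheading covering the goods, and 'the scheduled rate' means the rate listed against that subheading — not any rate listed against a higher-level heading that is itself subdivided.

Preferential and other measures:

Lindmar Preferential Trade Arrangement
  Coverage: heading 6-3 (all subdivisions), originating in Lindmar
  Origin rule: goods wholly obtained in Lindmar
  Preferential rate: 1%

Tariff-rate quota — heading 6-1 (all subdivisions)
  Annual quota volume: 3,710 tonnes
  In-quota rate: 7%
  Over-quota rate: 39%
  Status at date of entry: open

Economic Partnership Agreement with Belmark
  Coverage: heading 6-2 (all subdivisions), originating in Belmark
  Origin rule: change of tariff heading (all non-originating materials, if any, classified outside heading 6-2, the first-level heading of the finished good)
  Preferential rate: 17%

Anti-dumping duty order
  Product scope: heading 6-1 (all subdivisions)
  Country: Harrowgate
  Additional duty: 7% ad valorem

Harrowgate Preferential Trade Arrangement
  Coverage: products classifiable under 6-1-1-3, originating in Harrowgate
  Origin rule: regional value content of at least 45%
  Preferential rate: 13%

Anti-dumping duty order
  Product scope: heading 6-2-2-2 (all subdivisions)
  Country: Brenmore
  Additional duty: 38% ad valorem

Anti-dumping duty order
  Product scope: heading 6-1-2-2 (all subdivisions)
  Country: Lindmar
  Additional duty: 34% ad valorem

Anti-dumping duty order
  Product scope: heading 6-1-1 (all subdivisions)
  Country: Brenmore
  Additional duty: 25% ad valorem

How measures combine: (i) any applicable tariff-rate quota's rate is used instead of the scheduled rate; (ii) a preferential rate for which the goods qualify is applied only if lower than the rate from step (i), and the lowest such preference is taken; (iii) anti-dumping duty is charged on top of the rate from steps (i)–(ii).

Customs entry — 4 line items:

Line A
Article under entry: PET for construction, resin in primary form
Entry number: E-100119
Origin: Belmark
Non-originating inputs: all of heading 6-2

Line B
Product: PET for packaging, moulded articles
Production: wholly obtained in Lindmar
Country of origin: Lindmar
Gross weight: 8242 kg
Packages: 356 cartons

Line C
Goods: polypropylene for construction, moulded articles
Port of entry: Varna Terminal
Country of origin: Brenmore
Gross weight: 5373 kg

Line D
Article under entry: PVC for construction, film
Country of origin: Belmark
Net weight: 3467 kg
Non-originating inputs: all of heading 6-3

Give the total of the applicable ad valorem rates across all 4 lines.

50%

Line A: PET → 6-1; resin in primary form → 6-1-2; for construction → 6-1-2-3. Scheduled 23%. quota on 6-1 open → in-quota 7%; Belmark agreement on 6-2: 6-1-2-3 not covered. → 7%.
Line B: PET → 6-1; moulded articles → 6-1-1; for packaging → 6-1-1-2. Scheduled 28%. quota on 6-1 open → in-quota 7%; Lindmar agreement on 6-3: 6-1-1-2 not covered. → 7%.
Line C: polypropylene → 6-3; moulded articles → 6-3-2; for construction → 6-3-2-2. Scheduled 22%. No special measure applies. → 22%.
Line D: PVC → 6-2; film → 6-2-1; for construction → 6-2-1-1. Scheduled 14%. Belmark agreement on 6-2: CTH met → 17% available; preference 17% not lower than 14% → no reduction. → 14%.
Sum: 7% + 7% + 22% + 14% = 50%.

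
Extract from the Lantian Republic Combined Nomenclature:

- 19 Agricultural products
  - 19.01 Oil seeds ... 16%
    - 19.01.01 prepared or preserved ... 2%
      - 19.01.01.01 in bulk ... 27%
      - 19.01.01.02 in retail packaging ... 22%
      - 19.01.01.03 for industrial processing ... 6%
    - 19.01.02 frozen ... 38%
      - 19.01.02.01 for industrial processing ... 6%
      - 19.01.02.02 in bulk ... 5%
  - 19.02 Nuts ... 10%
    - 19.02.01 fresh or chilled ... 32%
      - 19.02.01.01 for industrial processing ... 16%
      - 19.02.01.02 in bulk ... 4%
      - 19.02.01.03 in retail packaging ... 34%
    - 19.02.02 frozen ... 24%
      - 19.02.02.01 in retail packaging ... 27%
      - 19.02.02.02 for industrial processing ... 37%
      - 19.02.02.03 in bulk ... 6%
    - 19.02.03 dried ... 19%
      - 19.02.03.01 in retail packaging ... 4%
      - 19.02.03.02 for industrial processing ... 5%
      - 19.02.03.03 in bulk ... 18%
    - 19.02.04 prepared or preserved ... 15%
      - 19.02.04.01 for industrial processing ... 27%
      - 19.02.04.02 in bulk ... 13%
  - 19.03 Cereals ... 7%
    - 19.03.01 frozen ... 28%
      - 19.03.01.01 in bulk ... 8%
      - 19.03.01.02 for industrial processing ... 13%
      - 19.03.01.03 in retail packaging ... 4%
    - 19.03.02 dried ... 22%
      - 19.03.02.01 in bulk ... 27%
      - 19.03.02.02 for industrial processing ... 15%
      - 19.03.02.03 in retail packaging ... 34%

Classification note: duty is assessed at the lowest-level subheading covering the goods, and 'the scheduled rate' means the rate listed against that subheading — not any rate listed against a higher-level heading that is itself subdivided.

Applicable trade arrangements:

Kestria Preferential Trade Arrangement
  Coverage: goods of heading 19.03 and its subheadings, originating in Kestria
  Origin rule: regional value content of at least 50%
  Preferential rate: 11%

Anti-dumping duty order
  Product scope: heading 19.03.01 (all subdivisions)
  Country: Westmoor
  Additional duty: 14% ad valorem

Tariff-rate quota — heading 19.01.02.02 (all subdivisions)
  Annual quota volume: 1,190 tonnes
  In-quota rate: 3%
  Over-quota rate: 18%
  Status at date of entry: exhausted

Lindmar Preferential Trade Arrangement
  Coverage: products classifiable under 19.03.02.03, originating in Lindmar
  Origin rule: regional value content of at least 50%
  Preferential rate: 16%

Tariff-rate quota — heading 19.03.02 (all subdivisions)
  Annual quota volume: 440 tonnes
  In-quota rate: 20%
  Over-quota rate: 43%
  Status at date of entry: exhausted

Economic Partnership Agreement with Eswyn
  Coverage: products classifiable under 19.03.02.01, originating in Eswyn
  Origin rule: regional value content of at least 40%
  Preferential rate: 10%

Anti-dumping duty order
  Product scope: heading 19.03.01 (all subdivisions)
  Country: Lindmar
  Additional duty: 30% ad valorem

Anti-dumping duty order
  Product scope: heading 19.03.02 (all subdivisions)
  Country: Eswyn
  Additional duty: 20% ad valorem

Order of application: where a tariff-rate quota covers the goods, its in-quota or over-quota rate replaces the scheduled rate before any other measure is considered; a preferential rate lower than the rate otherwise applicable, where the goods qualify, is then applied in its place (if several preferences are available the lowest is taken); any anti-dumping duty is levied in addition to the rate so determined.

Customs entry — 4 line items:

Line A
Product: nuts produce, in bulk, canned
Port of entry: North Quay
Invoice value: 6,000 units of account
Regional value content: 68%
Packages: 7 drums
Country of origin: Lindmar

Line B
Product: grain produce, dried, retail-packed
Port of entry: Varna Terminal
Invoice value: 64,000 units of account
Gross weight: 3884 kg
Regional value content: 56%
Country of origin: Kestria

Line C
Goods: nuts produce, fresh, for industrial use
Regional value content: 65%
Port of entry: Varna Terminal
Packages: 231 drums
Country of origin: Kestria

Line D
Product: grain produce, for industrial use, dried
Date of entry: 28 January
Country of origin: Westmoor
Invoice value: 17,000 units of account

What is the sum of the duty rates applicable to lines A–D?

83%

Line A: nuts → 19.02; canned → 19.02.04; in bulk → 19.02.04.02. Scheduled 13%. Lindmar agreement on 19.03.02.03: 19.02.04.02 not covered. → 13%.
Line B: grain → 19.03; dried → 19.03.02; retail-packed → 19.03.02.03. Scheduled 34%. quota on 19.03.02 exhausted → over-quota 43%; Kestria agreement on 19.03: RVC ≥ 50% → 11% available; preferential 11%. → 11%.
Line C: nuts → 19.02; fresh → 19.02.01; for industrial use → 19.02.01.01. Scheduled 16%. Kestria agreement on 19.03: 19.02.01.01 not covered. → 16%.
Line D: grain → 19.03; dried → 19.03.02; for industrial use → 19.03.02.02. Scheduled 15%. quota on 19.03.02 exhausted → over-quota 43%. → 43%.
Sum: 13% + 11% + 16% + 43% = 83%.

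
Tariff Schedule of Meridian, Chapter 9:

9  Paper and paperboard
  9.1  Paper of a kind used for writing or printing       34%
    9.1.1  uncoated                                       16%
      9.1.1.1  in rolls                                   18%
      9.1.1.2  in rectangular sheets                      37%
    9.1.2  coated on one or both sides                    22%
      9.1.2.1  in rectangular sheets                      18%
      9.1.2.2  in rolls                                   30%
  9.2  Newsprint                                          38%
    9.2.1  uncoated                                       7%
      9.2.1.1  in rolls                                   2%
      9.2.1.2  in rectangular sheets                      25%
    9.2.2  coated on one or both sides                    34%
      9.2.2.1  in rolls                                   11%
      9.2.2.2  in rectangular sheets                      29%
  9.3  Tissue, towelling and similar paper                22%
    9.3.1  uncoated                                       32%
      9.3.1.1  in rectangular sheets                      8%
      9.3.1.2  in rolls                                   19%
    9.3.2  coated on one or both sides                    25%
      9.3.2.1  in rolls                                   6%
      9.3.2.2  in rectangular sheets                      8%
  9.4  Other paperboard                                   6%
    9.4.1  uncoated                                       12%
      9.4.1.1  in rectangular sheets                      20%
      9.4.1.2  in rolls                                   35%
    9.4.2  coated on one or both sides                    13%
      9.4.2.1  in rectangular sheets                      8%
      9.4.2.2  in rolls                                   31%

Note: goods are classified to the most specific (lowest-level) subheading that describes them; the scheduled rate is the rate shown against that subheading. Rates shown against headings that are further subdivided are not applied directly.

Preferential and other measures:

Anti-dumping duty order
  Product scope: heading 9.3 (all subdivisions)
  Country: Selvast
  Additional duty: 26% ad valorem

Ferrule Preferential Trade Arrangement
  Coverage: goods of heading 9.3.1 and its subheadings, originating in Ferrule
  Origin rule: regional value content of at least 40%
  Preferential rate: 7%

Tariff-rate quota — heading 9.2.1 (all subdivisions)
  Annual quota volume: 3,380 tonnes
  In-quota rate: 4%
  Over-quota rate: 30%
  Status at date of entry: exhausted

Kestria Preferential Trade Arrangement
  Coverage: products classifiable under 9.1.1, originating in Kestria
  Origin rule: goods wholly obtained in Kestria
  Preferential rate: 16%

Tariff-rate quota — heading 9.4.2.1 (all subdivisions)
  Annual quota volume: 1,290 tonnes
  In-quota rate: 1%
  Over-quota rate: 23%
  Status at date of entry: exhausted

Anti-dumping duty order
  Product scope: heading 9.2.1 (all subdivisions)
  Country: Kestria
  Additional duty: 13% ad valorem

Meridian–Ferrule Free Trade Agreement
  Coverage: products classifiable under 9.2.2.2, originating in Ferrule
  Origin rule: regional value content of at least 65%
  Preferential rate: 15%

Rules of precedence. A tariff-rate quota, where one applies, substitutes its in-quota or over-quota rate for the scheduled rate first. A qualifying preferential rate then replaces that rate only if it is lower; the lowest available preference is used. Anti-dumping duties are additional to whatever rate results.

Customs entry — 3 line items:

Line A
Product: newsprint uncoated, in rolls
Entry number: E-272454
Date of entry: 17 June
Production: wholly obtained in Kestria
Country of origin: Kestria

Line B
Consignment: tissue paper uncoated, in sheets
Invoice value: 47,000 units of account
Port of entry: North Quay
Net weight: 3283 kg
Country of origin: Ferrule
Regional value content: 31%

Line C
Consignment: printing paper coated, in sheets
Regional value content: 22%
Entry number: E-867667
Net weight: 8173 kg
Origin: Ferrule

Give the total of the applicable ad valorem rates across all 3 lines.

Line A: newsprint → 9.2; uncoated → 9.2.1; in rolls → 9.2.1.1. Scheduled 2%. quota on 9.2.1 exhausted → over-quota 30%; Kestria agreement on 9.1.1: 9.2.1.1 not covered; anti-dumping (Kestria, 9.2.1): +13%; total 30% + 13% = 43%. → 43%.
Line B: tissue paper → 9.3; uncoated → 9.3.1; in sheets → 9.3.1.1. Scheduled 8%. Ferrule agreement on 9.3.1: RVC < 40%; Ferrule agreement on 9.2.2.2: 9.3.1.1 not covered. → 8%.
Line C: printing paper → 9.1; coated → 9.1.2; in sheets → 9.1.2.1. Scheduled 18%. Ferrule agreement on 9.3.1: 9.1.2.1 not covered; Ferrule agreement on 9.2.2.2: 9.1.2.1 not covered. → 18%.
Sum: 43% + 8% + 18% = 69%.

69%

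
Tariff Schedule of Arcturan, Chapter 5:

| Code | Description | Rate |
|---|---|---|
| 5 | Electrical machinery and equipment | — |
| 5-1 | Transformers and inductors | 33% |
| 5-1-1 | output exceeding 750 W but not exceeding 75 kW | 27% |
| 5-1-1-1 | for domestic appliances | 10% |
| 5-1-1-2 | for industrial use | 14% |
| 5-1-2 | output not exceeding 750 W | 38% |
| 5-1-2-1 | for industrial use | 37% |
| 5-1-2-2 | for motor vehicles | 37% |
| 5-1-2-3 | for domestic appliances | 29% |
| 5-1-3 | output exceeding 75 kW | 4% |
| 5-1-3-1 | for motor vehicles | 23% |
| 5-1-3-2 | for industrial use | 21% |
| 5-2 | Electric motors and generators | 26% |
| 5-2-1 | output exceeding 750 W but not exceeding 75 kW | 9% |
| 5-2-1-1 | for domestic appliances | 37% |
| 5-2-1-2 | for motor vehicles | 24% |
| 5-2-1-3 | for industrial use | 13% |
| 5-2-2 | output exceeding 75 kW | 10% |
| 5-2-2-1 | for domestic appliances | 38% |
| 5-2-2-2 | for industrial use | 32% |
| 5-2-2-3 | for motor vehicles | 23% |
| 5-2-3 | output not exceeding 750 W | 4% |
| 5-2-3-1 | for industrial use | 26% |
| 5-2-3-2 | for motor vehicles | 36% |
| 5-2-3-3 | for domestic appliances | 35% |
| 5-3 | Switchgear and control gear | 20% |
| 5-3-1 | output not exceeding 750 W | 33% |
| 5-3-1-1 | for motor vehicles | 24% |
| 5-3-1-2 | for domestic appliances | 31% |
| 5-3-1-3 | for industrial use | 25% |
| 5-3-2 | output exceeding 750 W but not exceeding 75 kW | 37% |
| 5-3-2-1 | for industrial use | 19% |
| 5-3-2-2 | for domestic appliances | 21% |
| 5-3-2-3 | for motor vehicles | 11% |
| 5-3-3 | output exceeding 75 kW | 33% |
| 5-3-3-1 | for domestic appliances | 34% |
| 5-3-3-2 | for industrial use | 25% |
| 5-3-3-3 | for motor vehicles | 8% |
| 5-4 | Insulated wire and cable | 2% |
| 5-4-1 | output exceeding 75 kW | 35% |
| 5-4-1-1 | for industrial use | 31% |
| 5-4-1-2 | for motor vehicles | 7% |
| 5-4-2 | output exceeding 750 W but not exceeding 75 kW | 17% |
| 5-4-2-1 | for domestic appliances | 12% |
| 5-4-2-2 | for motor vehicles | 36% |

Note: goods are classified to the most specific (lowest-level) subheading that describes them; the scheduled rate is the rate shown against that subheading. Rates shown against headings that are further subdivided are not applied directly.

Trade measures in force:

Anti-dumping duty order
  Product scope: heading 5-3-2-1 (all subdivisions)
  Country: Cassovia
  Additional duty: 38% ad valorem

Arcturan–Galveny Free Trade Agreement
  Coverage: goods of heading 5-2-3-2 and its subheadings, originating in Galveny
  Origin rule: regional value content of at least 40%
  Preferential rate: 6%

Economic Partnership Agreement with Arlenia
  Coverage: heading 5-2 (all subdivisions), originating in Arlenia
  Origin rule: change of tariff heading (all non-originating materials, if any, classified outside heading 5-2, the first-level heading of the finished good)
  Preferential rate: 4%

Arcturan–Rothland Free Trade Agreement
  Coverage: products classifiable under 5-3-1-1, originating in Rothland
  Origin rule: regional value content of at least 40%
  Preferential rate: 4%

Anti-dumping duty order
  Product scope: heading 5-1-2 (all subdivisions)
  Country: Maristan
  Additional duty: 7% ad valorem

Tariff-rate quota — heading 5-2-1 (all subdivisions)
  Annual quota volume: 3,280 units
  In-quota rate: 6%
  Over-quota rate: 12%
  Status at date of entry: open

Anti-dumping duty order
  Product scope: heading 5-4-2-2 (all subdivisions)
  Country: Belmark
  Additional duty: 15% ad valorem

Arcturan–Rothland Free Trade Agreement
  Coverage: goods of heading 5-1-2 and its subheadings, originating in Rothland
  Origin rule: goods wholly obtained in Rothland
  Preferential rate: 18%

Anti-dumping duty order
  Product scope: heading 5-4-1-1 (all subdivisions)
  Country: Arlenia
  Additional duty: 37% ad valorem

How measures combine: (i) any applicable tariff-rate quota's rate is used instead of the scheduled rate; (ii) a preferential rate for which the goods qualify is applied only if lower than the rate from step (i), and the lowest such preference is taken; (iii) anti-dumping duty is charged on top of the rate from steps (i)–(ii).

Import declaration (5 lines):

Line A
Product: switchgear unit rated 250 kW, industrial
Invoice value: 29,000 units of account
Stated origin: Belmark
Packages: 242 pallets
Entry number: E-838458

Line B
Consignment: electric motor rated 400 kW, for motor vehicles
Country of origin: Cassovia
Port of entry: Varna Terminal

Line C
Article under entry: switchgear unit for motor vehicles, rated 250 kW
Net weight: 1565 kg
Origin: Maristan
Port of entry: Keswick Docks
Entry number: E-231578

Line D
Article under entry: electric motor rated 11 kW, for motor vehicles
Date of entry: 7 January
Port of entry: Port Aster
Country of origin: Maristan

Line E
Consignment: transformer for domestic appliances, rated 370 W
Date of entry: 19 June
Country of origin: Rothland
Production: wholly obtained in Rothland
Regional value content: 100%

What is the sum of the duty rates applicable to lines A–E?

Line A: switchgear unit → 5-3; rated 250 kW → 5-3-3; industrial → 5-3-3-2. Scheduled 25%. No special measure applies. → 25%.
Line B: electric motor → 5-2; rated 400 kW → 5-2-2; for motor vehicles → 5-2-2-3. Scheduled 23%. No special measure applies. → 23%.
Line C: switchgear unit → 5-3; rated 250 kW → 5-3-3; for motor vehicles → 5-3-3-3. Scheduled 8%. No special measure applies. → 8%.
Line D: electric motor → 5-2; rated 11 kW → 5-2-1; for motor vehicles → 5-2-1-2. Scheduled 24%. quota on 5-2-1 open → in-quota 6%. → 6%.
Line E: transformer → 5-1; rated 370 W → 5-1-2; for domestic appliances → 5-1-2-3. Scheduled 29%. Rothland agreement on 5-3-1-1: 5-1-2-3 not covered; Rothland agreement on 5-1-2: wholly obtained → 18% available; preferential 18%. → 18%.
Sum: 25% + 23% + 8% + 6% + 18% = 80%.

80%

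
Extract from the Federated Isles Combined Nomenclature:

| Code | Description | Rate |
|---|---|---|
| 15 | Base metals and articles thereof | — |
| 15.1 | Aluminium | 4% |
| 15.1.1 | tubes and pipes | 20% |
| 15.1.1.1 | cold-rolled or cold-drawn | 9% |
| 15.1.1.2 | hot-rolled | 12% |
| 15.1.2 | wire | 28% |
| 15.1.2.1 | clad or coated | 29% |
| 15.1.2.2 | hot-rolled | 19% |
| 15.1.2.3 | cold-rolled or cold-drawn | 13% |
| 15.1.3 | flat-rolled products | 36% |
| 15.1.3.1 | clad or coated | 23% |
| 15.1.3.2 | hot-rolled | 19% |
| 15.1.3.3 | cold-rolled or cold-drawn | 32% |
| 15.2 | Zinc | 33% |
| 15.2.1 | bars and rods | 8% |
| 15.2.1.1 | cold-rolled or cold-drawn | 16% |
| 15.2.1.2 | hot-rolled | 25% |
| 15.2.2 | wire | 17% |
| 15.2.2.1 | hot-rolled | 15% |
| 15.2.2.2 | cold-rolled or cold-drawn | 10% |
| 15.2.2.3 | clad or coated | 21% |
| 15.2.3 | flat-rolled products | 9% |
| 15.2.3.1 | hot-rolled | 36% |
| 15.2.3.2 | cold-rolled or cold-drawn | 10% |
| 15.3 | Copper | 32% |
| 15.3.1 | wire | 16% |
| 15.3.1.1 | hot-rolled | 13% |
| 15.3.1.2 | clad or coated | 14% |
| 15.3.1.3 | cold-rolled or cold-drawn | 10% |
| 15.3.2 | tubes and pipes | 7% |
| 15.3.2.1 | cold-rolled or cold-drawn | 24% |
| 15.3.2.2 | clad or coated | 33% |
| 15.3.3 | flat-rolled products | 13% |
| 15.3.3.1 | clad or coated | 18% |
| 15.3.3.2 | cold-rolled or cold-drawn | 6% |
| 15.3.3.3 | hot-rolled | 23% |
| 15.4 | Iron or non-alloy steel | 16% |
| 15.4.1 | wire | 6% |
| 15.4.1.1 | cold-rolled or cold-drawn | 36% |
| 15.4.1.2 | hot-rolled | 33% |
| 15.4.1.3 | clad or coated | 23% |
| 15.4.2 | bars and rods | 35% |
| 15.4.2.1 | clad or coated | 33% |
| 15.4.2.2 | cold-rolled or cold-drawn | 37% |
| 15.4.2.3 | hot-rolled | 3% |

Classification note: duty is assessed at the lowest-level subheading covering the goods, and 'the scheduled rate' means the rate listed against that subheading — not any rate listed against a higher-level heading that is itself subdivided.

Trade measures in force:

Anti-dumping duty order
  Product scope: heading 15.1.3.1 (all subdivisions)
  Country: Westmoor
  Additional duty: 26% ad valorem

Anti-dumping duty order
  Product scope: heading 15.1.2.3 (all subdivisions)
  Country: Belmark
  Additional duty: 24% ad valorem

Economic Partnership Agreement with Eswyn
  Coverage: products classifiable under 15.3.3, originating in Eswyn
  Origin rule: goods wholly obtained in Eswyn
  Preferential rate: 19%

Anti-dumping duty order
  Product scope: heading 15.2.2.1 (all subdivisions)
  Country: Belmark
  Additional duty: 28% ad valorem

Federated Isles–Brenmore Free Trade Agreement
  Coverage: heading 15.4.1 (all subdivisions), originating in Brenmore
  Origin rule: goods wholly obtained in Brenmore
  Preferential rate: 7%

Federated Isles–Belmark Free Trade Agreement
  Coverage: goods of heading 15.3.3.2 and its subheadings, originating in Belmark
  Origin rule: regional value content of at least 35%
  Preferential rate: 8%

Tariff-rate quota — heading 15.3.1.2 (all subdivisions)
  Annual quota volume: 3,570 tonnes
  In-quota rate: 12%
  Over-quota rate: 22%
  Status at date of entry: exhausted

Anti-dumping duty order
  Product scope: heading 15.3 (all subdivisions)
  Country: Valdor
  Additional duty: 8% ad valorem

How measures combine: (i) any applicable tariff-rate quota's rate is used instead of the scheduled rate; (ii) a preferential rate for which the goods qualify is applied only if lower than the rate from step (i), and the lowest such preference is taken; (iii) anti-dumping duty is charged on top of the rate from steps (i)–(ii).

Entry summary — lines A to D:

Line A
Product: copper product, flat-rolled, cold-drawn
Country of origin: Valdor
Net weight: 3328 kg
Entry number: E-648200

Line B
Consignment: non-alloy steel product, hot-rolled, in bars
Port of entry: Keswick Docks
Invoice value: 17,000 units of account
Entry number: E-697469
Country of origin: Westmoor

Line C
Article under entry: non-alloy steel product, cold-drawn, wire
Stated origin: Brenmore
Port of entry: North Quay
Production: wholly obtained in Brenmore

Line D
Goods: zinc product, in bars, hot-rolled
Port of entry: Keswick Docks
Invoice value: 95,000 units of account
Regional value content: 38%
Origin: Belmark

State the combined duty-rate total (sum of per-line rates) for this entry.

49%

Line A: copper → 15.3; flat-rolled → 15.3.3; cold-drawn → 15.3.3.2. Scheduled 6%. anti-dumping (Valdor, 15.3): +8%; total 6% + 8% = 14%. → 14%.
Line B: non-alloy steel → 15.4; in bars → 15.4.2; hot-rolled → 15.4.2.3. Scheduled 3%. No special measure applies. → 3%.
Line C: non-alloy steel → 15.4; wire → 15.4.1; cold-drawn → 15.4.1.1. Scheduled 36%. Brenmore agreement on 15.4.1: wholly obtained → 7% available; preferential 7%. → 7%.
Line D: zinc → 15.2; in bars → 15.2.1; hot-rolled → 15.2.1.2. Scheduled 25%. Belmark agreement on 15.3.3.2: 15.2.1.2 not covered. → 25%.
Sum: 14% + 3% + 7% + 25% = 49%.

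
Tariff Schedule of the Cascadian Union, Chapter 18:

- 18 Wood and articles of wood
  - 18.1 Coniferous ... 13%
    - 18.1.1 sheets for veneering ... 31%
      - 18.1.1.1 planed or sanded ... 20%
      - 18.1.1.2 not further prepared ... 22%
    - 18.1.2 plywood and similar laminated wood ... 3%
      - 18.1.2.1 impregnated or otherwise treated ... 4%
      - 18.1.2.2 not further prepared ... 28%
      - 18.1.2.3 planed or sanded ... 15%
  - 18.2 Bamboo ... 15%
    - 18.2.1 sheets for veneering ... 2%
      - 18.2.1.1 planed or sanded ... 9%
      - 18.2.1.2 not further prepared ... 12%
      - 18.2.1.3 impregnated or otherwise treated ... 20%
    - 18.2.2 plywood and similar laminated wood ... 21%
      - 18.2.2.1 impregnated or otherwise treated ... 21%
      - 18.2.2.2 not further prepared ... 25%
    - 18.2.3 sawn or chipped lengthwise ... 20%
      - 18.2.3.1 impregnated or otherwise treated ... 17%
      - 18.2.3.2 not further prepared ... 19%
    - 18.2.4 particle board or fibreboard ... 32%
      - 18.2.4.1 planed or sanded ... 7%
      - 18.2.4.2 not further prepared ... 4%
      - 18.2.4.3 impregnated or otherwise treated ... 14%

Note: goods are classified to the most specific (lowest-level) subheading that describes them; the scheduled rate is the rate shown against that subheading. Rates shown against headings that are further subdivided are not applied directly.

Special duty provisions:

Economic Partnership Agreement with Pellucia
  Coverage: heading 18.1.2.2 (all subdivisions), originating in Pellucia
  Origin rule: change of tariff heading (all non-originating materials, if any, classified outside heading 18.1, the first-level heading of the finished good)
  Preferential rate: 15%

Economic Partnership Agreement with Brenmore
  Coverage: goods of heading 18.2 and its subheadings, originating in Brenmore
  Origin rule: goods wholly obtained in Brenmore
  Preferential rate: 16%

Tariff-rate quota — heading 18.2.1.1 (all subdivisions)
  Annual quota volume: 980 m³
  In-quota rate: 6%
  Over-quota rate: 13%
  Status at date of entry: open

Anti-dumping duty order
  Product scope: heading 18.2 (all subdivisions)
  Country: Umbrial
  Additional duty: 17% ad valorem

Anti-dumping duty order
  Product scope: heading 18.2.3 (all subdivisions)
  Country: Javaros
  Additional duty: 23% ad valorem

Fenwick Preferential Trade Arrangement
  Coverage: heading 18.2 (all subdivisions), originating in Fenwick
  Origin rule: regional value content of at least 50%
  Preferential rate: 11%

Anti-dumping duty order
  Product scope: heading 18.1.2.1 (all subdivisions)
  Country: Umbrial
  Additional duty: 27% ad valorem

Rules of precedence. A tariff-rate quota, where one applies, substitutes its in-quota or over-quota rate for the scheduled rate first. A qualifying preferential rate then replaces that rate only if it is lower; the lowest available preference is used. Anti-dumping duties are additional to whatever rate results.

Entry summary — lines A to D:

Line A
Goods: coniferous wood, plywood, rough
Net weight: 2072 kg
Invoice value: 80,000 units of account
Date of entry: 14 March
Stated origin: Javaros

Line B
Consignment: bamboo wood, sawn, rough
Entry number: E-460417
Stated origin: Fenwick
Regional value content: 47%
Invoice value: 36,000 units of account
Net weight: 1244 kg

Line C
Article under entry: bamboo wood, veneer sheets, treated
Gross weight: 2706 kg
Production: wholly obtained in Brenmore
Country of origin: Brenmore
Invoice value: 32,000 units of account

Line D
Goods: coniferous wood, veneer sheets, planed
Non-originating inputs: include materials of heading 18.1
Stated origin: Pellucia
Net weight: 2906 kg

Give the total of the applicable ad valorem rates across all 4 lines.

83%

Line A: coniferous → 18.1; plywood → 18.1.2; rough → 18.1.2.2. Scheduled 28%. No special measure applies. → 28%.
Line B: bamboo → 18.2; sawn → 18.2.3; rough → 18.2.3.2. Scheduled 19%. Fenwick agreement on 18.2: RVC < 50%. → 19%.
Line C: bamboo → 18.2; veneer sheets → 18.2.1; treated → 18.2.1.3. Scheduled 20%. Brenmore agreement on 18.2: wholly obtained → 16% available; preferential 16%. → 16%.
Line D: coniferous → 18.1; veneer sheets → 18.1.1; planed → 18.1.1.1. Scheduled 20%. Pellucia agreement on 18.1.2.2: 18.1.1.1 not covered. → 20%.
Sum: 28% + 19% + 16% + 20% = 83%.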